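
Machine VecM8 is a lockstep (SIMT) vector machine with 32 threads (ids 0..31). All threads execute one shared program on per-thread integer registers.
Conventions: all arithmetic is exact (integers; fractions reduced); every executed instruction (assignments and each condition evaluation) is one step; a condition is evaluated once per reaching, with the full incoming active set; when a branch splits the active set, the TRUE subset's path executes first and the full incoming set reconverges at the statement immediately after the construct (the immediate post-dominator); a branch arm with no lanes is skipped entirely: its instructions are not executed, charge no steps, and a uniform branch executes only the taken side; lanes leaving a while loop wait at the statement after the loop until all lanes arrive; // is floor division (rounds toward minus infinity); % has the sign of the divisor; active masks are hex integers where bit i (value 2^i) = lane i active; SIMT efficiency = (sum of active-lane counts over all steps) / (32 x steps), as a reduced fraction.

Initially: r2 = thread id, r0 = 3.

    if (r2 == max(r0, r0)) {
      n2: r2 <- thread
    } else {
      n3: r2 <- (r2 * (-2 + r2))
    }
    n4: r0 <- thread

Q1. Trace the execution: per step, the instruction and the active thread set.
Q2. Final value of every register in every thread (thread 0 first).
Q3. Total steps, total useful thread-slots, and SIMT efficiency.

step 0: eval (r2 == max(r0, r0))     0xffffffff
step 1: r2 <- thread                 0x00000008
step 2: r2 <- (r2 * (-2 + r2))       0xfffffff7
step 3: r0 <- thread                 0xffffffff

Answer: 4 steps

r2: 0,-1,0,3,8,15,24,35,48,63,80,99,120,143,168,195,224,255,288,323,360,399,440,483,528,575,624,675,728,783,840,899
r0: 0,1,2,3,4,5,6,7,8,9,10,11,12,13,14,15,16,17,18,19,20,21,22,23,24,25,26,27,28,29,30,31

steps = 4; useful = 96; efficiency = 96/128 = 3/4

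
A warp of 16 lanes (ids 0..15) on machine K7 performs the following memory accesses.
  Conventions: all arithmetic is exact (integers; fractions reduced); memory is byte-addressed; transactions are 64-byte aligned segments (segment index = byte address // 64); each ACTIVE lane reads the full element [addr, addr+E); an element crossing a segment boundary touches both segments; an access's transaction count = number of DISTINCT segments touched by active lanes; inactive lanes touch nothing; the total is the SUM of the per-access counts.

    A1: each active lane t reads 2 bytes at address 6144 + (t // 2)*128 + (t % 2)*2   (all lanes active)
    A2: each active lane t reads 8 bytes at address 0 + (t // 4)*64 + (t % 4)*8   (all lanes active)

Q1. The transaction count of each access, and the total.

A1: 8 transactions
A2: 4 transactions

Answer: 8,4; total 12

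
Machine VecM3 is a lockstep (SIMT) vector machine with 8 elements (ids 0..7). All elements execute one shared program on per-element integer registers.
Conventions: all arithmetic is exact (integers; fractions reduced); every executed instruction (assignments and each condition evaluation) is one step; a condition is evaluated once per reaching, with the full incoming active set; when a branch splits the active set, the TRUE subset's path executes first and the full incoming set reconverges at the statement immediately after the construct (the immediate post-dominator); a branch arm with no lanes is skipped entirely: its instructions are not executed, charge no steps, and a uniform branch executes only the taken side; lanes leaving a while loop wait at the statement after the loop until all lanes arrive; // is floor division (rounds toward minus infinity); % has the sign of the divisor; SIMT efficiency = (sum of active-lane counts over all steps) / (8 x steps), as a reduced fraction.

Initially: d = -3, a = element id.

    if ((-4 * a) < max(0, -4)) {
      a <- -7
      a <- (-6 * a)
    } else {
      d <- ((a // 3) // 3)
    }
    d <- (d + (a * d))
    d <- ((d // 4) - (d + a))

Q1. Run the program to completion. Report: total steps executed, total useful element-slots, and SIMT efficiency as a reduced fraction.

Answer: 6 steps, 39 useful, 13/16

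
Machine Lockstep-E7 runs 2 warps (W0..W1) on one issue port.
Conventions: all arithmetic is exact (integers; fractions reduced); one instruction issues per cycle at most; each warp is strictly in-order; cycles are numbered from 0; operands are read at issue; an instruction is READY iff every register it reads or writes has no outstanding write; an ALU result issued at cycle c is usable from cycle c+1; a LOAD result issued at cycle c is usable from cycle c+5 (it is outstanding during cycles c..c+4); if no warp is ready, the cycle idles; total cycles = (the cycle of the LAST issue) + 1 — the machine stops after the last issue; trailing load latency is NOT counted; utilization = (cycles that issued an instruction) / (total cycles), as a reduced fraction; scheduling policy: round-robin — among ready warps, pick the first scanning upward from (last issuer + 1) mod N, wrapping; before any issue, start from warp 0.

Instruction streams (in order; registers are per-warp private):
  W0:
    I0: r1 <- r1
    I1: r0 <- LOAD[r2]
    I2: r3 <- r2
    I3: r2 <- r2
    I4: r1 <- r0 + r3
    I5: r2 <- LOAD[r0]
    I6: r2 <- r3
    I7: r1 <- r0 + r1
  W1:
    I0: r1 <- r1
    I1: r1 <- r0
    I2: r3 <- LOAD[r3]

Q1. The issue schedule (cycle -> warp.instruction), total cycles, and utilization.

cycle 0: W0.I0
cycle 1: W1.I0
cycle 2: W0.I1
cycle 3: W1.I1
cycle 4: W0.I2
cycle 5: W1.I2
cycle 6: W0.I3
cycle 7: W0.I4
cycle 8: W0.I5
cycle 9: idle
cycle 10: idle
cycle 11: idle
cycle 12: idle
cycle 13: W0.I6
cycle 14: W0.I7

Answer: 15 cycles, utilization 11/15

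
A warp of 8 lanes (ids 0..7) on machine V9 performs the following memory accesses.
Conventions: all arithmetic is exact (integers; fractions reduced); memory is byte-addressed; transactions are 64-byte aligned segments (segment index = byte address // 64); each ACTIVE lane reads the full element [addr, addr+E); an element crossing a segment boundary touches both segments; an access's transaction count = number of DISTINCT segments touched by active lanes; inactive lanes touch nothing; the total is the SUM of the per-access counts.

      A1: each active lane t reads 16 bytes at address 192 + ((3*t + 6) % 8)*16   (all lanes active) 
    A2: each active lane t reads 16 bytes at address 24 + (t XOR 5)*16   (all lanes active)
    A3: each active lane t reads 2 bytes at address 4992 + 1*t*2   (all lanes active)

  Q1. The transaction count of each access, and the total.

A1: 2 transactions
A2: 3 transactions
A3: 1 transaction

Answer: 2,3,1; total 6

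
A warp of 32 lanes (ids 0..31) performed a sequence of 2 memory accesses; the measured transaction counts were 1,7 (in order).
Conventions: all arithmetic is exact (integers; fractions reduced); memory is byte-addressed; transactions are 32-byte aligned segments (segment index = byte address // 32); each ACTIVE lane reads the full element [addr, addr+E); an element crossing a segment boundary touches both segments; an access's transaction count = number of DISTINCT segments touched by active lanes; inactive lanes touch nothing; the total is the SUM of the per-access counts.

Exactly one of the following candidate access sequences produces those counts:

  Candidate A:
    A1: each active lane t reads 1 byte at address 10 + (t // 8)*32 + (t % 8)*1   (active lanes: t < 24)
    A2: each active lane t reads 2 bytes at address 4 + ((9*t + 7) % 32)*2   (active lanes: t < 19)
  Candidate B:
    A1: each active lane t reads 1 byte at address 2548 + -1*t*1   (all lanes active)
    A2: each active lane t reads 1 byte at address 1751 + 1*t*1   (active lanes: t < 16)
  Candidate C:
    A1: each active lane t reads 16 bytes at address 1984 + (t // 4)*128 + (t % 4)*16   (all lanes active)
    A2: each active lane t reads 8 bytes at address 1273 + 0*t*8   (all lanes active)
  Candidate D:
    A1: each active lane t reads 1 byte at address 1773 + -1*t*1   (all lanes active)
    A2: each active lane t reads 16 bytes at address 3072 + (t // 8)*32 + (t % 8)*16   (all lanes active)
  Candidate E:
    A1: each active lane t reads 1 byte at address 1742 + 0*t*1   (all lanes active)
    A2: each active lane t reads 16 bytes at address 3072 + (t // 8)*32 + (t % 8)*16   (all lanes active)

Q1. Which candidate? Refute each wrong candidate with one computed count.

A: A1 gives 3 transactions, not 1
B: A1 gives 2 transactions, not 1
C: A1 gives 16 transactions, not 1
D: A1 gives 2 transactions, not 1
E: all counts match (1,7)

Answer: E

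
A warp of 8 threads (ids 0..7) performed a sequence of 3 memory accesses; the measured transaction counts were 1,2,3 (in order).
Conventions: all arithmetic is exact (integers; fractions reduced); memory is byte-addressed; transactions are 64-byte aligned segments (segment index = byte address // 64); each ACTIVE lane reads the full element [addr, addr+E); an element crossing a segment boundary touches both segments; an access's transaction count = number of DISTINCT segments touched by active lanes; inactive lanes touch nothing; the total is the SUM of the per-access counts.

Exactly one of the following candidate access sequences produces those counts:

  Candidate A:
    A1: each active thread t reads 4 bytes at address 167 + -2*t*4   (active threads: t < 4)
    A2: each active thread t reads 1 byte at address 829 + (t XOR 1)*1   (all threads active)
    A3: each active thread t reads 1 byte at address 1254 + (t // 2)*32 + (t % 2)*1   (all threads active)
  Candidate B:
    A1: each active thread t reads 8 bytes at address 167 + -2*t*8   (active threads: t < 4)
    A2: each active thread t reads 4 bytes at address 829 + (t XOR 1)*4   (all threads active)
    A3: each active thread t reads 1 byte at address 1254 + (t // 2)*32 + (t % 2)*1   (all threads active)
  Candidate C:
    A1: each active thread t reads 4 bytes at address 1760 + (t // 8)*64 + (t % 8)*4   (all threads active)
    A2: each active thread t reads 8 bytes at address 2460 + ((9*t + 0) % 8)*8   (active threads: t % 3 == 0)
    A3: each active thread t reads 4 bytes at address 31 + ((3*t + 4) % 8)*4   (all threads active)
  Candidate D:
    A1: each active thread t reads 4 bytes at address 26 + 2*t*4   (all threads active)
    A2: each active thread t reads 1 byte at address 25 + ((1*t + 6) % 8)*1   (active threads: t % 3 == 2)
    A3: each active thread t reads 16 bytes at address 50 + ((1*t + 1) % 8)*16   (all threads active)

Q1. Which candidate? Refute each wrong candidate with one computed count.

B: A1 gives 2 transactions, not 1
C: A3 gives 1 transaction, not 3
D: A1 gives 2 transactions, not 1
A: all counts match (1,2,3)

Answer: A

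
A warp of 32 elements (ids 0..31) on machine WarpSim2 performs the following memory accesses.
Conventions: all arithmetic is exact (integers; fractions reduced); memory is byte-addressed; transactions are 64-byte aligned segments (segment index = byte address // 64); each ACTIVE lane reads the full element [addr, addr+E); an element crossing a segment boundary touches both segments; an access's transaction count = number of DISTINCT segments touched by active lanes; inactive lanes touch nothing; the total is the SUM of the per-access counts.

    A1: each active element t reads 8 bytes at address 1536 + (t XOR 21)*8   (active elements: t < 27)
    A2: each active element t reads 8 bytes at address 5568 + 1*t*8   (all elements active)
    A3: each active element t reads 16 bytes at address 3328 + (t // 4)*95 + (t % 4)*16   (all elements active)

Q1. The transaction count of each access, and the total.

A1: 4 transactions
A2: 4 transactions
A3: 12 transactions

Answer: 4,4,12; total 20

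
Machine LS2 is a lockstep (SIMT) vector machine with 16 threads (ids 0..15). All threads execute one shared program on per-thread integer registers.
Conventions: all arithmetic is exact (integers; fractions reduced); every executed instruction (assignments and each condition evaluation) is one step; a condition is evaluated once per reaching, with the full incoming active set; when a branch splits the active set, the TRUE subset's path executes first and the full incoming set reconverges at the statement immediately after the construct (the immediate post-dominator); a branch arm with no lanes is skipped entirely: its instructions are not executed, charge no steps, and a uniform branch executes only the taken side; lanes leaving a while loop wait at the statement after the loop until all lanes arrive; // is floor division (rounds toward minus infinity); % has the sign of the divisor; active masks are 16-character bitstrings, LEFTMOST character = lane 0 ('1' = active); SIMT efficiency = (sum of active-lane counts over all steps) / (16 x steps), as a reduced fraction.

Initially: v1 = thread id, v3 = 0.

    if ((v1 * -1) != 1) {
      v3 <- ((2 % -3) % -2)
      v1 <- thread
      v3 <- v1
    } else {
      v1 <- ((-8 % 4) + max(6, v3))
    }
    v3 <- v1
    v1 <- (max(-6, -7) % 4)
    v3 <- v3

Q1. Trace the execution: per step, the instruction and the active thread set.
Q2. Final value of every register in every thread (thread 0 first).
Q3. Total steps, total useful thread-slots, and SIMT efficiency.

step 0: eval ((v1 * -1) != 1)        1111111111111111
step 1: v3 <- ((2 % -3) % -2)        1111111111111111
step 2: v1 <- thread                 1111111111111111
step 3: v3 <- v1                     1111111111111111
step 4: v3 <- v1                     1111111111111111
step 5: v1 <- (max(-6, -7) % 4)      1111111111111111
step 6: v3 <- v3                     1111111111111111

Answer: 7 steps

v1: 2,2,2,2,2,2,2,2,2,2,2,2,2,2,2,2
v3: 0,1,2,3,4,5,6,7,8,9,10,11,12,13,14,15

steps = 7; useful = 112; efficiency = 112/112 = 1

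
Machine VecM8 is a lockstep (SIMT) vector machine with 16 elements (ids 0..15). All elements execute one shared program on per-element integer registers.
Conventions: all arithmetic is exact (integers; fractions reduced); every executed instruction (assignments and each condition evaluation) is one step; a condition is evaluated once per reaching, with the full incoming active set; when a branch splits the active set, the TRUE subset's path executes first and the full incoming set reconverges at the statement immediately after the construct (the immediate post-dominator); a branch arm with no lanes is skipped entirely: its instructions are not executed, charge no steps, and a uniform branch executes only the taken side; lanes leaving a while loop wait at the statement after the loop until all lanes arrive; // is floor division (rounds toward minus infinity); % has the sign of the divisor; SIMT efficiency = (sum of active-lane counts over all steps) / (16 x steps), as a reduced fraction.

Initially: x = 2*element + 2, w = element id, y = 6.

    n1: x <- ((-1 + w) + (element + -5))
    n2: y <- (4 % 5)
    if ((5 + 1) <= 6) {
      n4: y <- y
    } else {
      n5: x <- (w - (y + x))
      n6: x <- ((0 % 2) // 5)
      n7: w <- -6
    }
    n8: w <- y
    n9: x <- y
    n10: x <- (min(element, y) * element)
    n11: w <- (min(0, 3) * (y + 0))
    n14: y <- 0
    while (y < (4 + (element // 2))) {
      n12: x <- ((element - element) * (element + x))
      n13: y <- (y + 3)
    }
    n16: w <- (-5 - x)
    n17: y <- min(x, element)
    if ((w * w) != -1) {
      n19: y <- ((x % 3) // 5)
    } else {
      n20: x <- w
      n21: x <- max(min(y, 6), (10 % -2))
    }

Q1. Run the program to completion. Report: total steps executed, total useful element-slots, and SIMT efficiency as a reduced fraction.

Answer: 26 steps, 362 useful, 181/208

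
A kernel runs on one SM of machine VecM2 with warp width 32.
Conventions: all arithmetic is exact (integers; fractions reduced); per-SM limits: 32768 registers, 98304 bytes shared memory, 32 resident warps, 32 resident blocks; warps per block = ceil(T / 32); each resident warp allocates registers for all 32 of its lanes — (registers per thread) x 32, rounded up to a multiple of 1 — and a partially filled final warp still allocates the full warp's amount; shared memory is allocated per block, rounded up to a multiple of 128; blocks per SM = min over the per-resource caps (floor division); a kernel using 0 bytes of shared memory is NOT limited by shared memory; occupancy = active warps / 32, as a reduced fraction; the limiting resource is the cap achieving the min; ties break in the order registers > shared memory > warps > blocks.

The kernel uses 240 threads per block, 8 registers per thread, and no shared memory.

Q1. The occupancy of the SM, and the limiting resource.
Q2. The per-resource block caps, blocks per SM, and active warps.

Answer: occupancy 1, limited by warps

registers: 16 blocks
shared memory: no limit (kernel uses none)
warps: 4 blocks
blocks: 32 blocks

Answer: 4 blocks, 32 active warps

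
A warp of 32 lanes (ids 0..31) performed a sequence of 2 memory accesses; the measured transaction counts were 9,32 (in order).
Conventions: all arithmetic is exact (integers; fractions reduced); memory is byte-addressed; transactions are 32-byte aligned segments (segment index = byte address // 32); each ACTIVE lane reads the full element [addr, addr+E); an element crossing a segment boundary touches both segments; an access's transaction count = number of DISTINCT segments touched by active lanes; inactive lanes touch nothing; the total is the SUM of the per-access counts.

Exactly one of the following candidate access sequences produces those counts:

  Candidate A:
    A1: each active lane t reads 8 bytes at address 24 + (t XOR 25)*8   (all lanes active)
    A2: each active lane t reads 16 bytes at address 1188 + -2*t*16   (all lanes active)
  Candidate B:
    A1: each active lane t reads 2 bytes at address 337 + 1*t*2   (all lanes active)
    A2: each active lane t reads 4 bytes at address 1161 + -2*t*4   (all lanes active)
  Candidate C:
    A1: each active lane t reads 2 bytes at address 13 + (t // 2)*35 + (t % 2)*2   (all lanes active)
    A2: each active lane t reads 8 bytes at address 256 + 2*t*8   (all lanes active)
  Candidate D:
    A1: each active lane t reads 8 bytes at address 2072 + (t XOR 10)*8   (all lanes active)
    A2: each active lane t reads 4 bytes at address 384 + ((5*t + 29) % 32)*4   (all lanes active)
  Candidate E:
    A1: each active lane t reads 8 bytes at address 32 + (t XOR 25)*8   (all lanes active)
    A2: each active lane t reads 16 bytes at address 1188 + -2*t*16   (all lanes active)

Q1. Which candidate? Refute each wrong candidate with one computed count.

B: A1 gives 3 transactions, not 9
C: A1 gives 17 transactions, not 9
D: A2 gives 4 transactions, not 32
E: A1 gives 8 transactions, not 9
A: all counts match (9,32)

Answer: A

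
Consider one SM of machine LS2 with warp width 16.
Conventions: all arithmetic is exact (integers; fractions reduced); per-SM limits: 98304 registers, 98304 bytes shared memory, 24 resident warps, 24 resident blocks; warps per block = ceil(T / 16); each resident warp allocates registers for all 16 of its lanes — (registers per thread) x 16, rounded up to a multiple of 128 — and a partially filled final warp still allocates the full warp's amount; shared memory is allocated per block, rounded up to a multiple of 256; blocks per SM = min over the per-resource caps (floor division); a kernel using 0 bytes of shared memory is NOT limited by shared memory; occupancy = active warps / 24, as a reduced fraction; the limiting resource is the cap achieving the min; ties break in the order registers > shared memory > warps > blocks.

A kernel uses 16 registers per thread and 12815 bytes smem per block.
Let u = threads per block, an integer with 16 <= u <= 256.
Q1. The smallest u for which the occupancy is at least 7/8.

Answer: u = 33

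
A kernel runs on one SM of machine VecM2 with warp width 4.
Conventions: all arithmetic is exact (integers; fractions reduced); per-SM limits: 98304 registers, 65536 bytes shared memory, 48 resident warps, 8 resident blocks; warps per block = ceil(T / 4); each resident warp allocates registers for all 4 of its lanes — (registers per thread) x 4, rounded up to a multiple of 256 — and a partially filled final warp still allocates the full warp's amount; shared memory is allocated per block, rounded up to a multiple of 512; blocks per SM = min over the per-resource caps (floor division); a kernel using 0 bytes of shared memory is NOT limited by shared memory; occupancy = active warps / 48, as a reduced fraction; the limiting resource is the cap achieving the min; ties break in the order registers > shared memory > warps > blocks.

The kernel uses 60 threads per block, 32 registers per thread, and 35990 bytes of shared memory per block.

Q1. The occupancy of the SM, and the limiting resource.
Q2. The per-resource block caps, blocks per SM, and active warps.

Answer: occupancy 5/16, limited by shared memory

registers: 25 blocks
shared memory: 1 block
warps: 3 blocks
blocks: 8 blocks

Answer: 1 block, 15 active warps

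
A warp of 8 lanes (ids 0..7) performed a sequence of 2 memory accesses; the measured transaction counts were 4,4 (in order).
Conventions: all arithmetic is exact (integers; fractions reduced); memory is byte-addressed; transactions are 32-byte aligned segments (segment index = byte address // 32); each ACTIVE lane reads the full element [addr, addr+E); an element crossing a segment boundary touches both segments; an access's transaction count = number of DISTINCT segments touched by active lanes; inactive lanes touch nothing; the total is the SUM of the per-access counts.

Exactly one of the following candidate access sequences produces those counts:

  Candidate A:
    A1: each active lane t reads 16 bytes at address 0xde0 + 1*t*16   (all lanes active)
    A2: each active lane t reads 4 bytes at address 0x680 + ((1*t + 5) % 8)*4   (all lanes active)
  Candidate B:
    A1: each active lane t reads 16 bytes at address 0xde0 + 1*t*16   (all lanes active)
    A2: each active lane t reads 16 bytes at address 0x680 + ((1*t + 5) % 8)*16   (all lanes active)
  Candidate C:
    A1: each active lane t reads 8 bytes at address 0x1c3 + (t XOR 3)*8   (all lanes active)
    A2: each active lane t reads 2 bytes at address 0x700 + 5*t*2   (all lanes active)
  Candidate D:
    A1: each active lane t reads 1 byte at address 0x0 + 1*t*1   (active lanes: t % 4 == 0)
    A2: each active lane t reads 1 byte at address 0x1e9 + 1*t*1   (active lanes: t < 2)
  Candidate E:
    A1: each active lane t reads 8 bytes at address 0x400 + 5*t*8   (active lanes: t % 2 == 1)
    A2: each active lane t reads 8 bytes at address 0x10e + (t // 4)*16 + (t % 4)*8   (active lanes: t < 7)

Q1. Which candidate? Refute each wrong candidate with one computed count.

A: A2 gives 1 transaction, not 4
C: A1 gives 3 transactions, not 4
D: A1 gives 1 transaction, not 4
E: A2 gives 2 transactions, not 4
B: all counts match (4,4)

Answer: B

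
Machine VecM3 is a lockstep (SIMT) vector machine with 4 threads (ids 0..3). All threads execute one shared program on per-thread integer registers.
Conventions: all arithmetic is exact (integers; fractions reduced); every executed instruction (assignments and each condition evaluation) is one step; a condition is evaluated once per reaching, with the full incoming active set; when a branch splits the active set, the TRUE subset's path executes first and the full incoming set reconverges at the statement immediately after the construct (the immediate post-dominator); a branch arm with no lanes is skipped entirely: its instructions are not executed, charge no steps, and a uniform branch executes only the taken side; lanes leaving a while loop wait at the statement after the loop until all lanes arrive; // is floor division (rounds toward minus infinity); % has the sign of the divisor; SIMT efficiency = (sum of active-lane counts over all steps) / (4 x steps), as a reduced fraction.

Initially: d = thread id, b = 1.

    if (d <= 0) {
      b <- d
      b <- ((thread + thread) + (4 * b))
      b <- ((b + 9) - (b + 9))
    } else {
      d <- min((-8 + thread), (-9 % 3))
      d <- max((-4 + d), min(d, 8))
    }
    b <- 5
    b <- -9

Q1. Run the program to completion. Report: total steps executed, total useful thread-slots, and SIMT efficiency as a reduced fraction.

Answer: 8 steps, 21 useful, 21/32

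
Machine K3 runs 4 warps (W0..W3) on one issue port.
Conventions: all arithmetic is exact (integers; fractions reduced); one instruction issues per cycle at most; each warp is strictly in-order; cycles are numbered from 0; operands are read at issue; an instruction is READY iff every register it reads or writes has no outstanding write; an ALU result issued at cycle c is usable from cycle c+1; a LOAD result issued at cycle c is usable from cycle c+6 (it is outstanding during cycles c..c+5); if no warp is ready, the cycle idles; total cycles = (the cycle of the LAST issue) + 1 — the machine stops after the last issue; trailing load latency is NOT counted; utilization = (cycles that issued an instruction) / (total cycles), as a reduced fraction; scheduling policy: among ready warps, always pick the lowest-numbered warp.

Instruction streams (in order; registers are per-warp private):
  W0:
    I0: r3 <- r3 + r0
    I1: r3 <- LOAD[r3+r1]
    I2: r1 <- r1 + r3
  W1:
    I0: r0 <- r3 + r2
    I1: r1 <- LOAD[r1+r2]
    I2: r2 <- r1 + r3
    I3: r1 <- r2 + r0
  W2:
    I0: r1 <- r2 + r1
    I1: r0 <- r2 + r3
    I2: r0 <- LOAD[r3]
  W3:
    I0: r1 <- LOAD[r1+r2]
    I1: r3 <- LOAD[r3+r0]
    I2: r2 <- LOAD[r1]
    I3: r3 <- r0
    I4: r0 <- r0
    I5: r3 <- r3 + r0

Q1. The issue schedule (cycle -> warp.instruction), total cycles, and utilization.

cycle 0: W0.I0
cycle 1: W0.I1
cycle 2: W1.I0
cycle 3: W1.I1
cycle 4: W2.I0
cycle 5: W2.I1
cycle 6: W2.I2
cycle 7: W0.I2
cycle 8: W3.I0
cycle 9: W1.I2
cycle 10: W1.I3
cycle 11: W3.I1
cycle 12: idle
cycle 13: idle
cycle 14: W3.I2
cycle 15: idle
cycle 16: idle
cycle 17: W3.I3
cycle 18: W3.I4
cycle 19: W3.I5

Answer: 20 cycles, utilization 4/5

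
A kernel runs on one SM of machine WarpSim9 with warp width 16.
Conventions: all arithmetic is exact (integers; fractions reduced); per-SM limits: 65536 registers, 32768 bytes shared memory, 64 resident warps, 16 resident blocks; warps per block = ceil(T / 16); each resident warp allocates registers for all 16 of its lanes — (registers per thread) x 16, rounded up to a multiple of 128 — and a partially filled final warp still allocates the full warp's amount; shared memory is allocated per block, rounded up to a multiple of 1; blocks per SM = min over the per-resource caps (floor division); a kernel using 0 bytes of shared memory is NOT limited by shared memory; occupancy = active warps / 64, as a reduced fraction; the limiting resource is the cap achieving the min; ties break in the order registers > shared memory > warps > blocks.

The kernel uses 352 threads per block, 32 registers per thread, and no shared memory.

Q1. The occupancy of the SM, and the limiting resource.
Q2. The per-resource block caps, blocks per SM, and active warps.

Answer: occupancy 11/16, limited by warps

registers: 5 blocks
shared memory: no limit (kernel uses none)
warps: 2 blocks
blocks: 16 blocks

Answer: 2 blocks, 44 active warps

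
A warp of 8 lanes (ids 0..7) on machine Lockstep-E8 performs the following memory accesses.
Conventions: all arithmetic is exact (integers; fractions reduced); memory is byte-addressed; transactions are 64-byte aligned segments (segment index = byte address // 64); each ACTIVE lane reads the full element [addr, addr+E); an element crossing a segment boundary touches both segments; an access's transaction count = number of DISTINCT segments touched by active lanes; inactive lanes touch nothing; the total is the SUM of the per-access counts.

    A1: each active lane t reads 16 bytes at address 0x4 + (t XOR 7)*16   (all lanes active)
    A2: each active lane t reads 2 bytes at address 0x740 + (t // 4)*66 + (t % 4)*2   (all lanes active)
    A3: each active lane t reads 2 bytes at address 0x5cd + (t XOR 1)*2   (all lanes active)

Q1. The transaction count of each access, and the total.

A1: 3 transactions
A2: 2 transactions
A3: 1 transaction

Answer: 3,2,1; total 6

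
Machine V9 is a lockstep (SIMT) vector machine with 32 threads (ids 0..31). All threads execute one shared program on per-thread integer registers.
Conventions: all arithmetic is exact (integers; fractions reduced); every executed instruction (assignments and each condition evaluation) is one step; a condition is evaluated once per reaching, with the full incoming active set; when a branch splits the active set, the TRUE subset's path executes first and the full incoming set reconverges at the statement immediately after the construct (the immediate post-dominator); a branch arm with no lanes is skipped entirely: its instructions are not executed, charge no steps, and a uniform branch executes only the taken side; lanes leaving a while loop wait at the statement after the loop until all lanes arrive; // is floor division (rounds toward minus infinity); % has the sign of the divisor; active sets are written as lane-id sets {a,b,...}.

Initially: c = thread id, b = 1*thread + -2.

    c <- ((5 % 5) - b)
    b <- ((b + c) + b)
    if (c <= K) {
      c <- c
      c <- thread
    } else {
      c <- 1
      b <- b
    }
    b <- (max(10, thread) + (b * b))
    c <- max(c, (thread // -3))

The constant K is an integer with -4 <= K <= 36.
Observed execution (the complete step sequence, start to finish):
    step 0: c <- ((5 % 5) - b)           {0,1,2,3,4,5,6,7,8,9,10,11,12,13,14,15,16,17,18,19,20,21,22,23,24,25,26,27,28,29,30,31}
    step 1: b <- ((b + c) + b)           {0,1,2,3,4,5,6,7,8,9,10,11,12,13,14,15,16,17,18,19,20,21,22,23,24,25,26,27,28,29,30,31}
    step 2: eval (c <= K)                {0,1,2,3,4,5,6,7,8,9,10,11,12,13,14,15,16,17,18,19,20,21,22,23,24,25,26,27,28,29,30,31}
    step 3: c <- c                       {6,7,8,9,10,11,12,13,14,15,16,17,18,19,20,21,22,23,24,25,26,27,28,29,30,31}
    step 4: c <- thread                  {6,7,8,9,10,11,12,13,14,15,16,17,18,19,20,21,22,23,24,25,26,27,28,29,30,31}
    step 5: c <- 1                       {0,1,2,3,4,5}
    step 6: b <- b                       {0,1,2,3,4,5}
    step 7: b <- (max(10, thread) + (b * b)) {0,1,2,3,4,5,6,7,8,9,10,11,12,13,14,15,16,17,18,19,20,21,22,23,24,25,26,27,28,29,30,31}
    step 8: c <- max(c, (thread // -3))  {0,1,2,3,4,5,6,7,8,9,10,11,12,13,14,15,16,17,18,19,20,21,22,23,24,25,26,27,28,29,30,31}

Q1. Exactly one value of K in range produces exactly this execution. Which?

Answer: K = -4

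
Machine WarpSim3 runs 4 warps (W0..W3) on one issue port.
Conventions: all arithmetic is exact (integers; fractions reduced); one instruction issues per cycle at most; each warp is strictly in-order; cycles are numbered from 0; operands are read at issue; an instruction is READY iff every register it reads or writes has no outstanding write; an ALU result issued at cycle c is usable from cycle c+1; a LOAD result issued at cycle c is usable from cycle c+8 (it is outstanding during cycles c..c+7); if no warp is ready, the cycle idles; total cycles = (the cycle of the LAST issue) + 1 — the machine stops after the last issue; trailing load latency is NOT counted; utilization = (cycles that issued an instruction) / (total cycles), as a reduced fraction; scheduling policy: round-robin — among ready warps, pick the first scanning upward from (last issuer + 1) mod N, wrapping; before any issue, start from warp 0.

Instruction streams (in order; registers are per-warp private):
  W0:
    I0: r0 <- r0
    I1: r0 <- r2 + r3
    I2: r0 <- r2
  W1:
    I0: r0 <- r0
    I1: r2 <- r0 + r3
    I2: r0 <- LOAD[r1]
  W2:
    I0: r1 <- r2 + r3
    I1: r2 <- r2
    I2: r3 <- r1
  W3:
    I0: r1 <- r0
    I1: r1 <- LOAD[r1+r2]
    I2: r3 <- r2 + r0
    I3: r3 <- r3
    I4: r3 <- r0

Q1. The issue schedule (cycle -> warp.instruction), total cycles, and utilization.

cycle 0: W0.I0
cycle 1: W1.I0
cycle 2: W2.I0
cycle 3: W3.I0
cycle 4: W0.I1
cycle 5: W1.I1
cycle 6: W2.I1
cycle 7: W3.I1
cycle 8: W0.I2
cycle 9: W1.I2
cycle 10: W2.I2
cycle 11: W3.I2
cycle 12: W3.I3
cycle 13: W3.I4

Answer: 14 cycles, utilization 1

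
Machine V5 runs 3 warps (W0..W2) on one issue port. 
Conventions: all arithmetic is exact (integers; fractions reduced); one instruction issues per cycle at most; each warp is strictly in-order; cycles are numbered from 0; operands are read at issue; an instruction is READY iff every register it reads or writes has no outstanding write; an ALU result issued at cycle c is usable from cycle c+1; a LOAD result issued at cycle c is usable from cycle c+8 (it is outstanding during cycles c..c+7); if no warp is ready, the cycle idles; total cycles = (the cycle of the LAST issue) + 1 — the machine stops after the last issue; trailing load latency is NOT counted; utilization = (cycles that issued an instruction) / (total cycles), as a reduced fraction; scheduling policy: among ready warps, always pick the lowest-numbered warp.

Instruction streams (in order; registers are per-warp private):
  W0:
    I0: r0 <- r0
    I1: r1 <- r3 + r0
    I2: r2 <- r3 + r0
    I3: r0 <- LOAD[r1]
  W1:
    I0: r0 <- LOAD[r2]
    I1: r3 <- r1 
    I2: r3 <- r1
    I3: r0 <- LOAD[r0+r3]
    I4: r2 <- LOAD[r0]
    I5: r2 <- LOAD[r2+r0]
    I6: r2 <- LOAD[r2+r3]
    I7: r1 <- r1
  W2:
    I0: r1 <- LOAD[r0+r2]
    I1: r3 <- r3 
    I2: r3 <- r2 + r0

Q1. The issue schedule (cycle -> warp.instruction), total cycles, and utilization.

cycle 0: W0.I0
cycle 1: W0.I1
cycle 2: W0.I2
cycle 3: W0.I3
cycle 4: W1.I0
cycle 5: W1.I1
cycle 6: W1.I2
cycle 7: W2.I0
cycle 8: W2.I1
cycle 9: W2.I2
cycle 10: idle
cycle 11: idle
cycle 12: W1.I3
cycle 13: idle
cycle 14: idle
cycle 15: idle
cycle 16: idle
cycle 17: idle
cycle 18: idle
cycle 19: idle
cycle 20: W1.I4
cycle 21: idle
cycle 22: idle
cycle 23: idle
cycle 24: idle
cycle 25: idle
cycle 26: idle
cycle 27: idle
cycle 28: W1.I5
cycle 29: idle
cycle 30: idle
cycle 31: idle
cycle 32: idle
cycle 33: idle
cycle 34: idle
cycle 35: idle
cycle 36: W1.I6
cycle 37: W1.I7

Answer: 38 cycles, utilization 15/38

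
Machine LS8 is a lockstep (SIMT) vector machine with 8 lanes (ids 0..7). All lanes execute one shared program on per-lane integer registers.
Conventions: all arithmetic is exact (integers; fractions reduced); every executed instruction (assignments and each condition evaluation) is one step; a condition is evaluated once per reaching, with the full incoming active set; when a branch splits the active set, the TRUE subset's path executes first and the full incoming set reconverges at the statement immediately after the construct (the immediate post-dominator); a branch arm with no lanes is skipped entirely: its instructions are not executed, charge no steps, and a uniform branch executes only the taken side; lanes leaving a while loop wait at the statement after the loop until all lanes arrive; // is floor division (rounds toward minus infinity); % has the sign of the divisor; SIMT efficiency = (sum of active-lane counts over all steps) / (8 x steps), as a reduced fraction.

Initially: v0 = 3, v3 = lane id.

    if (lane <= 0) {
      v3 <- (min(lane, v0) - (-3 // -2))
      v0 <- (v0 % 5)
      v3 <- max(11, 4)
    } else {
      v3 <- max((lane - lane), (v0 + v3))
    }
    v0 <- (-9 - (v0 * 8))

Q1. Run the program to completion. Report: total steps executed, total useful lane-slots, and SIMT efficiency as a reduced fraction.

Answer: 6 steps, 26 useful, 13/24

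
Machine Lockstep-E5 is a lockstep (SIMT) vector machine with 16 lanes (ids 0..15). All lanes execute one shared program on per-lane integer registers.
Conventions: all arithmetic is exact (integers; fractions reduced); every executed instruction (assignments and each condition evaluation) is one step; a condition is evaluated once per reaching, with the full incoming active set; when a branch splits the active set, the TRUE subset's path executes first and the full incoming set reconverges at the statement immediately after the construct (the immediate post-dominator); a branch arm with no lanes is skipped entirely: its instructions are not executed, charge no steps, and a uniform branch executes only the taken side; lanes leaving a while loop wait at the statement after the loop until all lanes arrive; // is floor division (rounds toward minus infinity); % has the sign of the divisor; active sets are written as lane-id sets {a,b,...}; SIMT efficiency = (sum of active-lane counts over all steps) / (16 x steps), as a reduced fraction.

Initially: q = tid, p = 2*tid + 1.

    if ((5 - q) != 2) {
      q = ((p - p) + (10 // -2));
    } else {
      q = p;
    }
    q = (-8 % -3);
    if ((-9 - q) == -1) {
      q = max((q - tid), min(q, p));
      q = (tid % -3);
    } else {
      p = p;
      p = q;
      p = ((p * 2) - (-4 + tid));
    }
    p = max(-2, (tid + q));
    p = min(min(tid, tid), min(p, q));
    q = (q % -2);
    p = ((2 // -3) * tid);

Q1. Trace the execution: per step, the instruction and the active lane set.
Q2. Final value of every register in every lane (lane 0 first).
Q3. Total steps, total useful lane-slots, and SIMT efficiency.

step 0: eval ((5 - q) != 2)          {0,1,2,3,4,5,6,7,8,9,10,11,12,13,14,15}
step 1: q <- ((p - p) + (10 // -2))  {0,1,2,4,5,6,7,8,9,10,11,12,13,14,15}
step 2: q <- p                       {3}
step 3: q <- (-8 % -3)               {0,1,2,3,4,5,6,7,8,9,10,11,12,13,14,15}
step 4: eval ((-9 - q) == -1)        {0,1,2,3,4,5,6,7,8,9,10,11,12,13,14,15}
step 5: p <- p                       {0,1,2,3,4,5,6,7,8,9,10,11,12,13,14,15}
step 6: p <- q                       {0,1,2,3,4,5,6,7,8,9,10,11,12,13,14,15}
step 7: p <- ((p * 2) - (-4 + tid))  {0,1,2,3,4,5,6,7,8,9,10,11,12,13,14,15}
step 8: p <- max(-2, (tid + q))      {0,1,2,3,4,5,6,7,8,9,10,11,12,13,14,15}
step 9: p <- min(min(tid, tid), min(p, q)) {0,1,2,3,4,5,6,7,8,9,10,11,12,13,14,15}
step 10: q <- (q % -2)                {0,1,2,3,4,5,6,7,8,9,10,11,12,13,14,15}
step 11: p <- ((2 // -3) * tid)       {0,1,2,3,4,5,6,7,8,9,10,11,12,13,14,15}

Answer: 12 steps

q: 0,0,0,0,0,0,0,0,0,0,0,0,0,0,0,0
p: 0,-1,-2,-3,-4,-5,-6,-7,-8,-9,-10,-11,-12,-13,-14,-15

steps = 12; useful = 176; efficiency = 176/192 = 11/12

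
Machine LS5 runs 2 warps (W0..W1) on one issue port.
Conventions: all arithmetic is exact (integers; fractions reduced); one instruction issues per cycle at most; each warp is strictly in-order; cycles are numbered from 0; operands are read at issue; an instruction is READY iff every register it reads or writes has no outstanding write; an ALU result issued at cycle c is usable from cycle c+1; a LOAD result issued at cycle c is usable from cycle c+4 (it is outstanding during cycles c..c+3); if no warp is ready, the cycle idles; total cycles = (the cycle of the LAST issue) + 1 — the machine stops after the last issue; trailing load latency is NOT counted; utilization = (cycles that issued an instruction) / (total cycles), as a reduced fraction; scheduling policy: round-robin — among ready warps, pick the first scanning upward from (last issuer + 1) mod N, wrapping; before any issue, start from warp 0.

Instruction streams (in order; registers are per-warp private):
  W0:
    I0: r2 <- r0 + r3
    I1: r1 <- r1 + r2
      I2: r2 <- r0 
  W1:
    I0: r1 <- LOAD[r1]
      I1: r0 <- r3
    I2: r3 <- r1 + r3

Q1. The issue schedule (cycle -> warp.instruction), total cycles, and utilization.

cycle 0: W0.I0
cycle 1: W1.I0
cycle 2: W0.I1
cycle 3: W1.I1
cycle 4: W0.I2
cycle 5: W1.I2

Answer: 6 cycles, utilization 1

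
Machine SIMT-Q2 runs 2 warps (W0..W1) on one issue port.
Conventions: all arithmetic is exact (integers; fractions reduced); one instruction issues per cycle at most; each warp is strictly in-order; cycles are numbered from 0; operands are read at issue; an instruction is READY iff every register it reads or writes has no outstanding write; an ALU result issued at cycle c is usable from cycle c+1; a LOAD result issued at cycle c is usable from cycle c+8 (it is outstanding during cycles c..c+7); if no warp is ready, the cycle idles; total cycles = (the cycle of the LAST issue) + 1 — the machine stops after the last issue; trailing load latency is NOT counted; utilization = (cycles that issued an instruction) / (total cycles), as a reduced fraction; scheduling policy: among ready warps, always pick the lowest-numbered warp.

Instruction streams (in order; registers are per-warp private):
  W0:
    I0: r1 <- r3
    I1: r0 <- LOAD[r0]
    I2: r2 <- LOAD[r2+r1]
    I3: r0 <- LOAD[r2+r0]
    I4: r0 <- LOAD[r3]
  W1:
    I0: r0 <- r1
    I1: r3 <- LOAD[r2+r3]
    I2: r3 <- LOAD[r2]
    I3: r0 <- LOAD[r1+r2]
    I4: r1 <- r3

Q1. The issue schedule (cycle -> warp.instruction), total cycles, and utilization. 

cycle 0: W0.I0
cycle 1: W0.I1
cycle 2: W0.I2
cycle 3: W1.I0
cycle 4: W1.I1
cycle 5: idle
cycle 6: idle
cycle 7: idle
cycle 8: idle
cycle 9: idle
cycle 10: W0.I3
cycle 11: idle
cycle 12: W1.I2
cycle 13: W1.I3
cycle 14: idle
cycle 15: idle
cycle 16: idle
cycle 17: idle
cycle 18: W0.I4
cycle 19: idle
cycle 20: W1.I4

Answer: 21 cycles, utilization 10/21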